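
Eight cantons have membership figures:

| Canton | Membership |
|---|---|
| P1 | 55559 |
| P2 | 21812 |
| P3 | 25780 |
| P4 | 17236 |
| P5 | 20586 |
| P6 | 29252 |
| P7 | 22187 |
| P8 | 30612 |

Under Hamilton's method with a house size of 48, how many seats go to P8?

The standard divisor is 223024/48 ≈ 4646.333.
Standard quotas: P1 11.9576, P2 4.6945, P3 5.5485, P4 3.7096, P5 4.4306, P6 6.2957, P7 4.7752, P8 6.5884.
Lower quotas: P1 11, P2 4, P3 5, P4 3, P5 4, P6 6, P7 4, P8 6 (sum 43, leaving 5 seats).
Remainders in descending order: P1 0.9576, P7 0.7752, P4 0.7096, P2 0.6945, P8 0.5884, P3 0.5485, P5 0.4306, P6 0.2957.
The surplus seats go to P1, P7, P4, P2, P8.
P8 receives 7.

7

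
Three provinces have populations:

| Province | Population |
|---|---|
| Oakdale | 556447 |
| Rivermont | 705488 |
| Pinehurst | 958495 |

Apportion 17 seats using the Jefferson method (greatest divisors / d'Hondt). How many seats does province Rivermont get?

5

Standard divisor 2220430/17 ≈ 130613.529; standard quotas: Oakdale 4.260, Rivermont 5.401, Pinehurst 7.338.
Rounding down gives 4, 5, 7 = 16 seats, so the divisor must be adjusted.
With modified divisor 118700: modified quotas Oakdale 4.688, Rivermont 5.943, Pinehurst 8.075.
Rounding down: Oakdale 4, Rivermont 5, Pinehurst 8 (total 17).
Rivermont receives 5.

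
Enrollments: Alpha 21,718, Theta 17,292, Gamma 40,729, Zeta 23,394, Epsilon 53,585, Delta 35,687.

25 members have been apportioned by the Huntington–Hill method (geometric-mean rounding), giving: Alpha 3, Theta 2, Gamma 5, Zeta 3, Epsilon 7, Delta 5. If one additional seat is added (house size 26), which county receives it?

Priority for the next seat is population ÷ (√(s·(s+1))).
Priorities: Alpha 6269.447, Theta 7059.429, Gamma 7436.064, Zeta 6753.266, Epsilon 7160.597, Delta 6515.525.
Highest priority: Gamma.

Gamma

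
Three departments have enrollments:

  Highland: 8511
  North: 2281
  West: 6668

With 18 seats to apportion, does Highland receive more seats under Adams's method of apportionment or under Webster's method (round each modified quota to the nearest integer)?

Adams: Highland 8, North 3, West 7.
Webster: Highland 9, North 2, West 7.
Highland gets 8 under Adams and 9 under Webster.

Webster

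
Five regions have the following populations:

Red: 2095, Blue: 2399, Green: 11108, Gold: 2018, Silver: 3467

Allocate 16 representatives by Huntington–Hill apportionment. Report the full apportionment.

Red 2; Blue 2; Green 8; Gold 2; Silver 2

With divisor 1421: modified quotas Red 1.474, Blue 1.688, Green 7.817, Gold 1.420, Silver 2.440.
Geometric-mean thresholds: Red √(1·2)=1.414, Blue √(1·2)=1.414, Green √(7·8)=7.483, Gold √(1·2)=1.414, Silver √(2·3)=2.449.
Each quota rounded against its threshold gives Red 2, Blue 2, Green 8, Gold 2, Silver 2 (total 16).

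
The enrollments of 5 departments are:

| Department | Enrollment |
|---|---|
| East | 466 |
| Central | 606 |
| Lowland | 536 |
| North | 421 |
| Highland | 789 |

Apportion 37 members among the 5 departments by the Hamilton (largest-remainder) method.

East: 6, Central: 8, Lowland: 7, North: 6, Highland: 10

Total 2818; standard divisor 2818/37 ≈ 76.162.
Standard quotas: East 6.119, Central 7.957, Lowland 7.038, North 5.528, Highland 10.359.
Lower quotas: East 6, Central 7, Lowland 7, North 5, Highland 10 (sum 35, leaving 2 seats).
Remainders in descending order: Central 0.957, North 0.528, Highland 0.359, East 0.119, Lowland 0.038.
Largest remainders: Central, North receive the extra seats.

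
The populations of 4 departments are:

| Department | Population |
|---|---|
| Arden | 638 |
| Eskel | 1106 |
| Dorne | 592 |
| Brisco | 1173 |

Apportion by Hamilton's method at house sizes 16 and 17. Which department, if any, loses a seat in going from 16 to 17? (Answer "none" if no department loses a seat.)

At 16 seats: Arden 3, Eskel 5, Dorne 3, Brisco 5.
At 17 seats: Arden 3, Eskel 5, Dorne 3, Brisco 6.
No department's allocation decreased.

none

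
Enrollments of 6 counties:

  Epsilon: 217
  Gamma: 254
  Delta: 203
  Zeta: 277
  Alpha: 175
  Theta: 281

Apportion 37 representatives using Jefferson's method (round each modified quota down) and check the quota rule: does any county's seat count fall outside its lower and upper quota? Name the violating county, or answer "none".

none

Standard quotas: Epsilon 5.706, Gamma 6.679, Delta 5.338, Zeta 7.284, Alpha 4.602, Theta 7.389.
Jefferson allocation: Epsilon 6, Gamma 7, Delta 5, Zeta 7, Alpha 4, Theta 8.
Every allocation lies between the lower and upper quota.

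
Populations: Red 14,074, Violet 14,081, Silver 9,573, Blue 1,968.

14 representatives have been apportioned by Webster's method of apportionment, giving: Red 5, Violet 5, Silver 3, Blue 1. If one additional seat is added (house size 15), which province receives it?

Silver

Priority for the next seat is population ÷ (current seats + 0.5).
Priorities: Red 2558.909, Violet 2560.182, Silver 2735.143, Blue 1312.000.
Highest priority: Silver.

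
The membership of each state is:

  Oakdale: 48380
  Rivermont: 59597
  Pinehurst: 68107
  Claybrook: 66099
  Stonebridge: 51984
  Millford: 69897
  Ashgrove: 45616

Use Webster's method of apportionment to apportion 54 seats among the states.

Standard divisor 409680/54 ≈ 7586.667; standard quotas: Oakdale 6.377, Rivermont 7.855, Pinehurst 8.977, Claybrook 8.713, Stonebridge 6.852, Millford 9.213, Ashgrove 6.013.
Rounding to the nearest integer gives Oakdale 6, Rivermont 8, Pinehurst 9, Claybrook 9, Stonebridge 7, Millford 9, Ashgrove 6 — total 54, matching the house size, so no adjustment is needed.

Oakdale: 6, Rivermont: 8, Pinehurst: 9, Claybrook: 9, Stonebridge: 7, Millford: 9, Ashgrove: 6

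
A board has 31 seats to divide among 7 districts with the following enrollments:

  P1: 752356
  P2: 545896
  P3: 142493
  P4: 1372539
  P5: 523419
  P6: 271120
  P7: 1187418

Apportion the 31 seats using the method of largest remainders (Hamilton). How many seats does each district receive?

P1 5, P2 3, P3 1, P4 9, P5 3, P6 2, P7 8

Total 4795241; standard divisor 4795241/31 ≈ 154685.194.
Standard quotas: P1 4.8638, P2 3.5291, P3 0.9212, P4 8.8731, P5 3.3838, P6 1.7527, P7 7.6764.
Lower quotas: P1 4, P2 3, P3 0, P4 8, P5 3, P6 1, P7 7 (sum 26, leaving 5 seats).
Remainders in descending order: P3 0.9212, P4 0.8731, P1 0.8638, P6 0.7527, P7 0.6764, P2 0.5291, P5 0.3838.
Largest remainders: P3, P4, P1, P6, P7 receive the extra seats.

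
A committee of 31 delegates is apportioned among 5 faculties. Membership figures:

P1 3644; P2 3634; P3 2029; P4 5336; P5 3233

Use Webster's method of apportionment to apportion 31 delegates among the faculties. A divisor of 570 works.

P1=6; P2=6; P3=4; P4=9; P5=6

With modified divisor 570: modified quotas P1 6.393, P2 6.375, P3 3.560, P4 9.361, P5 5.672.
Rounding to the nearest integer: P1 6, P2 6, P3 4, P4 9, P5 6 (total 31).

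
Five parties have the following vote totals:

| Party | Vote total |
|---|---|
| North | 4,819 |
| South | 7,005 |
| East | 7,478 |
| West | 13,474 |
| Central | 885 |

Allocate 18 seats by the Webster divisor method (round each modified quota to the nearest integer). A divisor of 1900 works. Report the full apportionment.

North 3, South 4, East 4, West 7, Central 0

With modified divisor 1900: modified quotas North 2.536, South 3.687, East 3.936, West 7.092, Central 0.466.
Rounding to the nearest integer: North 3, South 4, East 4, West 7, Central 0 (total 18).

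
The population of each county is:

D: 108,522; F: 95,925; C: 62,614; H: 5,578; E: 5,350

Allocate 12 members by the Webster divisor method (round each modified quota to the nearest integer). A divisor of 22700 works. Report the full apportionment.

D 5, F 4, C 3, H 0, E 0

With modified divisor 22700: modified quotas D 4.781, F 4.226, C 2.758, H 0.246, E 0.236.
Rounding to the nearest integer: D 5, F 4, C 3, H 0, E 0 (total 12).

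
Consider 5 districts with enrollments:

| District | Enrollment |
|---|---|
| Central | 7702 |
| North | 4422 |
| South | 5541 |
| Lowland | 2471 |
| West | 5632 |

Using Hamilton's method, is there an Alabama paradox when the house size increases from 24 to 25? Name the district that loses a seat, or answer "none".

At 24 seats: Central 7, North 4, South 5, Lowland 3, West 5.
At 25 seats: Central 8, North 4, South 5, Lowland 2, West 6.
Lowland drops from 3 to 2.

Lowland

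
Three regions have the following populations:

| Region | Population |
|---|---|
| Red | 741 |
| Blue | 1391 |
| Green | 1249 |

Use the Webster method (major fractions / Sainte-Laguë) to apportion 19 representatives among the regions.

Standard divisor 3381/19 ≈ 177.947; standard quotas: Red 4.164, Blue 7.817, Green 7.019.
Rounding to the nearest integer gives Red 4, Blue 8, Green 7 — total 19, matching the house size, so no adjustment is needed.

Red=4, Blue=8, Green=7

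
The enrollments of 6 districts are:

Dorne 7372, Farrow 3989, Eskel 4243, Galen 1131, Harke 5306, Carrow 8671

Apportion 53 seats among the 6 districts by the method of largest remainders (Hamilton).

Dorne 13, Farrow 7, Eskel 7, Galen 2, Harke 9, Carrow 15

Total 30712; standard divisor 30712/53 ≈ 579.472.
Standard quotas: Dorne 12.7219, Farrow 6.8839, Eskel 7.3222, Galen 1.9518, Harke 9.1566, Carrow 14.9636.
Lower quotas: Dorne 12, Farrow 6, Eskel 7, Galen 1, Harke 9, Carrow 14 (sum 49, leaving 4 seats).
Remainders in descending order: Carrow 0.9636, Galen 0.9518, Farrow 0.8839, Dorne 0.7219, Eskel 0.3222, Harke 0.1566.
The surplus seats go to Carrow, Galen, Farrow, Dorne.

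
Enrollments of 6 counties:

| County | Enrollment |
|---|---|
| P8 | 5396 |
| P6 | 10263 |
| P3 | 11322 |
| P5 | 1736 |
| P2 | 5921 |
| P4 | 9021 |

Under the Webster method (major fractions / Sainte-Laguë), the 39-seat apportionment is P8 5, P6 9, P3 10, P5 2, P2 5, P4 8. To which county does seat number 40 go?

Priority for the next seat is population ÷ (current seats + 0.5).
Priorities: P8 981.091, P6 1080.316, P3 1078.286, P5 694.400, P2 1076.545, P4 1061.294.
Highest priority: P6.

P6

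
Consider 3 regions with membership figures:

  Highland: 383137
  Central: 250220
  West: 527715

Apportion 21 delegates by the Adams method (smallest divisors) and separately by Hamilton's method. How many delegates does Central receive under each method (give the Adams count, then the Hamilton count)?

Adams: Highland 7, Central 5, West 9.
Hamilton: Highland 7, Central 4, West 10.
Central gets 5 under Adams and 4 under Hamilton.

5 and 4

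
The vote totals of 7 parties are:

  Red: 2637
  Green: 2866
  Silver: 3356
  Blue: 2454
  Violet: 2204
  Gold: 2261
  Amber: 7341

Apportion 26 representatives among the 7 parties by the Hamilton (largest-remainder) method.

Red 3, Green 3, Silver 4, Blue 3, Violet 2, Gold 3, Amber 8

Total 23119; standard divisor 23119/26 ≈ 889.192.
Standard quotas: Red 2.9656, Green 3.2231, Silver 3.7742, Blue 2.7598, Violet 2.4787, Gold 2.5428, Amber 8.2558.
Lower quotas: Red 2, Green 3, Silver 3, Blue 2, Violet 2, Gold 2, Amber 8 (sum 22, leaving 4 seats).
Remainders in descending order: Red 0.9656, Silver 0.7742, Blue 0.7598, Gold 0.5428, Violet 0.4787, Amber 0.2558, Green 0.2231.
Largest remainders: Red, Silver, Blue, Gold receive the extra seats.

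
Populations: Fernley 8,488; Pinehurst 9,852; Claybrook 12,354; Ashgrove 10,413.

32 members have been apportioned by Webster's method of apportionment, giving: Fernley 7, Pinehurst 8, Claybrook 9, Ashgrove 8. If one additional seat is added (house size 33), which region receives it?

Priority for the next seat is population ÷ (current seats + 0.5).
Priorities: Fernley 1131.733, Pinehurst 1159.059, Claybrook 1300.421, Ashgrove 1225.059.
Highest priority: Claybrook.

Claybrook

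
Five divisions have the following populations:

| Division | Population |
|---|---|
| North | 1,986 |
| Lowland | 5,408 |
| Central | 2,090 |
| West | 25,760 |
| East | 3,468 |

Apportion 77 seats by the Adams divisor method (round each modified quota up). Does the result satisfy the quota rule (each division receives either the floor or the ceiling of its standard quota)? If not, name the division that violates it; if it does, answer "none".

West

Standard quotas: North 3.950, Lowland 10.757, Central 4.157, West 51.238, East 6.898.
Adams allocation: North 4, Lowland 11, Central 5, West 50, East 7.
West has quota 51.238 (lower 51, upper 52) but receives 50 — outside the quota interval.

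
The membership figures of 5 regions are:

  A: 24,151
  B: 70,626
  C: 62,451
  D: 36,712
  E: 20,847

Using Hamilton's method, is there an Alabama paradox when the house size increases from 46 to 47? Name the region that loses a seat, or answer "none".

At 46 seats: A 5, B 15, C 13, D 8, E 5.
At 47 seats: A 5, B 15, C 14, D 8, E 5.
No region's allocation decreased.

none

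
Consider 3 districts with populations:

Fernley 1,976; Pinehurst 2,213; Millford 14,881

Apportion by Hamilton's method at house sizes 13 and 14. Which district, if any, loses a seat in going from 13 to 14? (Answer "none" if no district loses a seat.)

none

At 13 seats: Fernley 1, Pinehurst 2, Millford 10.
At 14 seats: Fernley 1, Pinehurst 2, Millford 11.
No district's allocation decreased.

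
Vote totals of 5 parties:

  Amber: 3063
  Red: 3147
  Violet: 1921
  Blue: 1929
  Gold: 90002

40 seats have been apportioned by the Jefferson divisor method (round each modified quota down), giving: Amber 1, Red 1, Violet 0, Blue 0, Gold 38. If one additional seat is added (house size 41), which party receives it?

Gold

Priority for the next seat is population ÷ (current seats + 1).
Priorities: Amber 1531.500, Red 1573.500, Violet 1921.000, Blue 1929.000, Gold 2307.744.
Highest priority: Gold.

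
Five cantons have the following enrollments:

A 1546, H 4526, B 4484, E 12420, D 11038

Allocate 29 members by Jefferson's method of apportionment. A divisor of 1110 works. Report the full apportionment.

With modified divisor 1110: modified quotas A 1.393, H 4.077, B 4.040, E 11.189, D 9.944.
Rounding down: A 1, H 4, B 4, E 11, D 9 (total 29).

A=1, H=4, B=4, E=11, D=9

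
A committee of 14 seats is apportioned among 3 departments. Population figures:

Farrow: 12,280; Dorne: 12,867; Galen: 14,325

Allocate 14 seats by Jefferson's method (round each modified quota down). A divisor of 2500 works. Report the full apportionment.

With modified divisor 2500: modified quotas Farrow 4.912, Dorne 5.147, Galen 5.730.
Rounding down: Farrow 4, Dorne 5, Galen 5 (total 14).

Farrow 4; Dorne 5; Galen 5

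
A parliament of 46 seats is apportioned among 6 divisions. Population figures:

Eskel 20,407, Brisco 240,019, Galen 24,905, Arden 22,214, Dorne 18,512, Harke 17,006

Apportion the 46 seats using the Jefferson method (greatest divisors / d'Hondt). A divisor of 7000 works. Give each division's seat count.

With modified divisor 7000: modified quotas Eskel 2.915, Brisco 34.288, Galen 3.558, Arden 3.173, Dorne 2.645, Harke 2.429.
Rounding down: Eskel 2, Brisco 34, Galen 3, Arden 3, Dorne 2, Harke 2 (total 46).

Eskel=2, Brisco=34, Galen=3, Arden=3, Dorne=2, Harke=2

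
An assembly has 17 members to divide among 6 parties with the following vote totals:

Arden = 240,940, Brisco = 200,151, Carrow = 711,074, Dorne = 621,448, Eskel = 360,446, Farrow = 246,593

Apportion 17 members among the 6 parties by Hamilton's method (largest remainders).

Arden: 2; Brisco: 1; Carrow: 5; Dorne: 4; Eskel: 3; Farrow: 2

The standard divisor is 2380652/17 ≈ 140038.353.
Standard quotas: Arden 1.7205, Brisco 1.4293, Carrow 5.0777, Dorne 4.4377, Eskel 2.5739, Farrow 1.7609.
Lower quotas: Arden 1, Brisco 1, Carrow 5, Dorne 4, Eskel 2, Farrow 1 (sum 14, leaving 3 seats).
Remainders in descending order: Farrow 0.7609, Arden 0.7205, Eskel 0.5739, Dorne 0.4377, Brisco 0.4293, Carrow 0.0777.
Largest remainders: Farrow, Arden, Eskel receive the extra seats.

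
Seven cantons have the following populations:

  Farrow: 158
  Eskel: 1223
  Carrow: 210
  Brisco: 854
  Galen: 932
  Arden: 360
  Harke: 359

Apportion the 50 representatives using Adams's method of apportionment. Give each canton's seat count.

Standard divisor 4096/50 ≈ 81.92; standard quotas: Farrow 1.929, Eskel 14.929, Carrow 2.563, Brisco 10.425, Galen 11.377, Arden 4.395, Harke 4.382.
Rounding up gives 2, 15, 3, 11, 12, 5, 5 = 53 seats, so the divisor must be adjusted.
With modified divisor 89: modified quotas Farrow 1.775, Eskel 13.742, Carrow 2.360, Brisco 9.596, Galen 10.472, Arden 4.045, Harke 4.034.
Rounding up: Farrow 2, Eskel 14, Carrow 3, Brisco 10, Galen 11, Arden 5, Harke 5 (total 50).

Farrow: 2; Eskel: 14; Carrow: 3; Brisco: 10; Galen: 11; Arden: 5; Harke: 5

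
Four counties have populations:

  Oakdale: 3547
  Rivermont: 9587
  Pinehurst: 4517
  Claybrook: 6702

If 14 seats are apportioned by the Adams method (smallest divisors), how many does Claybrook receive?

Standard divisor 24353/14 ≈ 1739.5; standard quotas: Oakdale 2.039, Rivermont 5.511, Pinehurst 2.597, Claybrook 3.853.
Rounding up gives 3, 6, 3, 4 = 16 seats, so the divisor must be adjusted.
With modified divisor 2100: modified quotas Oakdale 1.689, Rivermont 4.565, Pinehurst 2.151, Claybrook 3.191.
Rounding up: Oakdale 2, Rivermont 5, Pinehurst 3, Claybrook 4 (total 14).
Claybrook receives 4.

4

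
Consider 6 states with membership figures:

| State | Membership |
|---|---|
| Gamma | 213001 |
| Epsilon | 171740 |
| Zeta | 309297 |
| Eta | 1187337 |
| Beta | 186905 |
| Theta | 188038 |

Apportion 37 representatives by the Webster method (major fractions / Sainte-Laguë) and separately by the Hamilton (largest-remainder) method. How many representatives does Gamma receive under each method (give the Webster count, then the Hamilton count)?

3 and 4

Webster: Gamma 3, Epsilon 3, Zeta 5, Eta 20, Beta 3, Theta 3.
Hamilton: Gamma 4, Epsilon 3, Zeta 5, Eta 19, Beta 3, Theta 3.
Gamma gets 3 under Webster and 4 under Hamilton.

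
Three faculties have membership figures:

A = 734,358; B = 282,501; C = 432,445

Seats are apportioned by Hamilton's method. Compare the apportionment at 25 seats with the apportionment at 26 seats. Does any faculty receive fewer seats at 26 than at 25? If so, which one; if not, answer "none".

none

At 25 seats: A 13, B 5, C 7.
At 26 seats: A 13, B 5, C 8.
No faculty's allocation decreased.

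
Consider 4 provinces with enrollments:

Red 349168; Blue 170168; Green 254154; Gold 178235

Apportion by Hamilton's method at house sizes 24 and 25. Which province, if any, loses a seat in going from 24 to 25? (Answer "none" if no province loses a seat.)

At 24 seats: Red 9, Blue 4, Green 6, Gold 5.
At 25 seats: Red 9, Blue 4, Green 7, Gold 5.
No province's allocation decreased.

none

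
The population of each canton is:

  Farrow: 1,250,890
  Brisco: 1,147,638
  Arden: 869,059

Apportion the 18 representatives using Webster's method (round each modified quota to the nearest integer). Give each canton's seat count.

Farrow=7; Brisco=6; Arden=5

Standard divisor 3267587/18 ≈ 181532.611; standard quotas: Farrow 6.891, Brisco 6.322, Arden 4.787.
Rounding to the nearest integer gives Farrow 7, Brisco 6, Arden 5 — total 18, matching the house size, so no adjustment is needed.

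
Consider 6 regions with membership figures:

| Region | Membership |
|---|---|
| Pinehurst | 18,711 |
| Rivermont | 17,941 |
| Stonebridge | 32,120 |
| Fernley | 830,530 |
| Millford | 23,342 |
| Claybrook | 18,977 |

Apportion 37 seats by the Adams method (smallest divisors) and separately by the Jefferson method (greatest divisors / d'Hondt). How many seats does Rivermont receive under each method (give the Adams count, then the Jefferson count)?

Adams: Pinehurst 1, Rivermont 1, Stonebridge 2, Fernley 31, Millford 1, Claybrook 1.
Jefferson: Pinehurst 0, Rivermont 0, Stonebridge 1, Fernley 35, Millford 1, Claybrook 0.
Rivermont gets 1 under Adams and 0 under Jefferson.

1 and 0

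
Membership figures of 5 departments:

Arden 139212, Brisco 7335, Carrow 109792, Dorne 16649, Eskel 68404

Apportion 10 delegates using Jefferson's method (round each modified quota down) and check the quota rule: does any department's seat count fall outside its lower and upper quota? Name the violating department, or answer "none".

none

Standard quotas: Arden 4.078, Brisco 0.215, Carrow 3.216, Dorne 0.488, Eskel 2.004.
Jefferson allocation: Arden 5, Brisco 0, Carrow 3, Dorne 0, Eskel 2.
Every allocation lies between the lower and upper quota.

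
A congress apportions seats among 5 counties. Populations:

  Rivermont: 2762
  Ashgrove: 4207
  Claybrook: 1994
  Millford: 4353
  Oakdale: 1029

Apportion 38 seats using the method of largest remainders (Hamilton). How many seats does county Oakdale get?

3

Standard divisor: 14345 ÷ 38 ≈ 377.5.
Standard quotas: Rivermont 7.317, Ashgrove 11.144, Claybrook 5.282, Millford 11.531, Oakdale 2.726.
Lower quotas: Rivermont 7, Ashgrove 11, Claybrook 5, Millford 11, Oakdale 2 (sum 36, leaving 2 seats).
Remainders in descending order: Oakdale 0.726, Millford 0.531, Rivermont 0.317, Claybrook 0.282, Ashgrove 0.144.
Largest remainders: Oakdale, Millford receive the extra seats.
Oakdale receives 3.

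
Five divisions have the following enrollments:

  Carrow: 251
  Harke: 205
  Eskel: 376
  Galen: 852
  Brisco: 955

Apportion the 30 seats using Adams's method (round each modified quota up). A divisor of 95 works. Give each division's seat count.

With modified divisor 95: modified quotas Carrow 2.642, Harke 2.158, Eskel 3.958, Galen 8.968, Brisco 10.053.
Rounding up: Carrow 3, Harke 3, Eskel 4, Galen 9, Brisco 11 (total 30).

Carrow=3, Harke=3, Eskel=4, Galen=9, Brisco=11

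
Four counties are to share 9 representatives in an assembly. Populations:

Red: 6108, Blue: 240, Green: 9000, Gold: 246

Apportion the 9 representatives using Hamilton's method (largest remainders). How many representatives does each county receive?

Red=4; Blue=0; Green=5; Gold=0

Standard divisor: 15594 ÷ 9 ≈ 1732.667.
Standard quotas: Red 3.5252, Blue 0.1385, Green 5.1943, Gold 0.1420.
Lower quotas: Red 3, Blue 0, Green 5, Gold 0 (sum 8, leaving 1 seat).
Remainders in descending order: Red 0.5252, Green 0.1943, Gold 0.1420, Blue 0.1385.
Largest remainder: Red receives the extra seat.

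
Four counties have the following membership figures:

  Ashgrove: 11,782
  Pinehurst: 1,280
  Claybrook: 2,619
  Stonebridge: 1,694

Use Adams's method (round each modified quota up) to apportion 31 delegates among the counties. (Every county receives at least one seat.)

Standard divisor 17375/31 ≈ 560.484; standard quotas: Ashgrove 21.021, Pinehurst 2.284, Claybrook 4.673, Stonebridge 3.022.
Rounding up gives 22, 3, 5, 4 = 34 seats, so the divisor must be adjusted.
With modified divisor 600: modified quotas Ashgrove 19.637, Pinehurst 2.133, Claybrook 4.365, Stonebridge 2.823.
Rounding up: Ashgrove 20, Pinehurst 3, Claybrook 5, Stonebridge 3 (total 31).

Ashgrove: 20; Pinehurst: 3; Claybrook: 5; Stonebridge: 3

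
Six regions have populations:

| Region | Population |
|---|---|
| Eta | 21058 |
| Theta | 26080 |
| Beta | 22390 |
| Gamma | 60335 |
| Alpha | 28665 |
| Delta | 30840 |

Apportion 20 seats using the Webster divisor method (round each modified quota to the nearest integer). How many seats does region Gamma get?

7

Standard divisor 189368/20 ≈ 9468.4; standard quotas: Eta 2.224, Theta 2.754, Beta 2.365, Gamma 6.372, Alpha 3.027, Delta 3.257.
Rounding to the nearest integer gives 2, 3, 2, 6, 3, 3 = 19 seats, so the divisor must be adjusted.
With modified divisor 9100: modified quotas Eta 2.314, Theta 2.866, Beta 2.460, Gamma 6.630, Alpha 3.150, Delta 3.389.
Rounding to the nearest integer: Eta 2, Theta 3, Beta 2, Gamma 7, Alpha 3, Delta 3 (total 20).
Gamma receives 7.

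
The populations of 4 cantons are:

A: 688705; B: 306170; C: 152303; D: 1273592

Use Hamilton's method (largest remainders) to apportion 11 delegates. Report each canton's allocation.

A 3; B 1; C 1; D 6

Standard divisor: 2420770 ÷ 11 = 220070.
Standard quotas: A 3.1295, B 1.3912, C 0.6921, D 5.7872.
Lower quotas: A 3, B 1, C 0, D 5 (sum 9, leaving 2 seats).
Remainders in descending order: D 0.7872, C 0.6921, B 0.3912, A 0.1295.
Largest remainders: D, C receive the extra seats.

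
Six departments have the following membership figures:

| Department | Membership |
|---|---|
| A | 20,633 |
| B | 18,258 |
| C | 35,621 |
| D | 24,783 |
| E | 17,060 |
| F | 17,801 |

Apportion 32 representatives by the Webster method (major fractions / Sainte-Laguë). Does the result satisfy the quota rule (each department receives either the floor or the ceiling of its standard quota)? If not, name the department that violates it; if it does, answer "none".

Standard quotas: A 4.922, B 4.355, C 8.497, D 5.911, E 4.069, F 4.246.
Webster allocation: A 5, B 4, C 9, D 6, E 4, F 4.
Every allocation lies between the lower and upper quota.

none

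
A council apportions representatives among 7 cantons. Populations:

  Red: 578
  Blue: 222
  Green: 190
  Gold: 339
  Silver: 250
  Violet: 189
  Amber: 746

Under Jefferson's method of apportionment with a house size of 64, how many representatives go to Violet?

Standard divisor 2514/64 ≈ 39.281; standard quotas: Red 14.714, Blue 5.652, Green 4.837, Gold 8.630, Silver 6.364, Violet 4.811, Amber 18.991.
Rounding down gives 14, 5, 4, 8, 6, 4, 18 = 59 seats, so the divisor must be adjusted.
With modified divisor 37.5: modified quotas Red 15.413, Blue 5.920, Green 5.067, Gold 9.040, Silver 6.667, Violet 5.040, Amber 19.893.
Rounding down: Red 15, Blue 5, Green 5, Gold 9, Silver 6, Violet 5, Amber 19 (total 64).
Violet receives 5.

5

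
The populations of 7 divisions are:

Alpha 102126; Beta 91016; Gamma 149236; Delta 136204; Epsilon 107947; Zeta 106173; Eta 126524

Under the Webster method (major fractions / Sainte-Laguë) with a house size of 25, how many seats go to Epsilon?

Standard divisor 819226/25 ≈ 32769.04; standard quotas: Alpha 3.117, Beta 2.777, Gamma 4.554, Delta 4.156, Epsilon 3.294, Zeta 3.240, Eta 3.861.
Rounding to the nearest integer gives Alpha 3, Beta 3, Gamma 5, Delta 4, Epsilon 3, Zeta 3, Eta 4 — total 25, matching the house size, so no adjustment is needed.
Epsilon receives 3.

3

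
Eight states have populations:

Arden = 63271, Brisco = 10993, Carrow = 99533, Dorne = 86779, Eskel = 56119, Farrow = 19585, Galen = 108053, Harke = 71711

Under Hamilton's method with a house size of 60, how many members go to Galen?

13

Standard divisor: 516044 ÷ 60 ≈ 8600.733.
Standard quotas: Arden 7.3565, Brisco 1.2781, Carrow 11.5726, Dorne 10.0897, Eskel 6.5249, Farrow 2.2771, Galen 12.5632, Harke 8.3378.
Lower quotas: Arden 7, Brisco 1, Carrow 11, Dorne 10, Eskel 6, Farrow 2, Galen 12, Harke 8 (sum 57, leaving 3 seats).
Remainders in descending order: Carrow 0.5726, Galen 0.5632, Eskel 0.5249, Arden 0.3565, Harke 0.3378, Brisco 0.2781, Farrow 0.2771, Dorne 0.0897.
Largest remainders: Carrow, Galen, Eskel receive the extra seats.
Galen receives 13.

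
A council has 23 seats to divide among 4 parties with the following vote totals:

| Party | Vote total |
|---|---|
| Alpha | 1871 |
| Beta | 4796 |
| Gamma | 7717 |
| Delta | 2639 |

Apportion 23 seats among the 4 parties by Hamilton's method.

Alpha=3, Beta=6, Gamma=10, Delta=4

The standard divisor is 17023/23 ≈ 740.13.
Standard quotas: Alpha 2.5279, Beta 6.4799, Gamma 10.4265, Delta 3.5656.
Lower quotas: Alpha 2, Beta 6, Gamma 10, Delta 3 (sum 21, leaving 2 seats).
Remainders in descending order: Delta 0.5656, Alpha 0.5279, Beta 0.4799, Gamma 0.4265.
The surplus seats go to Delta, Alpha.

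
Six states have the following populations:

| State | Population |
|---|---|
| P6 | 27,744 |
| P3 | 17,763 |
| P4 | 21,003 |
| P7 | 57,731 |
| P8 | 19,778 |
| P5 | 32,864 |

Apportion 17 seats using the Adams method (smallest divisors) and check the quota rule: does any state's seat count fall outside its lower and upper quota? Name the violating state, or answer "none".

none

Standard quotas: P6 2.666, P3 1.707, P4 2.019, P7 5.548, P8 1.901, P5 3.159.
Adams allocation: P6 3, P3 2, P4 2, P7 5, P8 2, P5 3.
Every allocation lies between the lower and upper quota.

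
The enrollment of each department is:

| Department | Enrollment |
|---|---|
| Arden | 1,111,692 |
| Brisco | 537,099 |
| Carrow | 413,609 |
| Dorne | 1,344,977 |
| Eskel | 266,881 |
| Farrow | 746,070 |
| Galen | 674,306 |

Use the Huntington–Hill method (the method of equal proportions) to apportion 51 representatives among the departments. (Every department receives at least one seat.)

With divisor 99697: modified quotas Arden 11.151, Brisco 5.387, Carrow 4.149, Dorne 13.491, Eskel 2.677, Farrow 7.483, Galen 6.764.
Geometric-mean thresholds: Arden √(11·12)=11.489, Brisco √(5·6)=5.477, Carrow √(4·5)=4.472, Dorne √(13·14)=13.491, Eskel √(2·3)=2.449, Farrow √(7·8)=7.483, Galen √(6·7)=6.481.
Each quota rounded against its threshold gives Arden 11, Brisco 5, Carrow 4, Dorne 13, Eskel 3, Farrow 8, Galen 7 (total 51).

Arden 11, Brisco 5, Carrow 4, Dorne 13, Eskel 3, Farrow 8, Galen 7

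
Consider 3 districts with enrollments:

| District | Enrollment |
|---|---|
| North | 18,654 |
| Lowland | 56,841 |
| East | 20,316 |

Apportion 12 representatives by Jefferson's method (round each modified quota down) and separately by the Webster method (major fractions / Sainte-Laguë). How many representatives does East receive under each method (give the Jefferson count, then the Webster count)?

2 and 3

Jefferson: North 2, Lowland 8, East 2.
Webster: North 2, Lowland 7, East 3.
East gets 2 under Jefferson and 3 under Webster.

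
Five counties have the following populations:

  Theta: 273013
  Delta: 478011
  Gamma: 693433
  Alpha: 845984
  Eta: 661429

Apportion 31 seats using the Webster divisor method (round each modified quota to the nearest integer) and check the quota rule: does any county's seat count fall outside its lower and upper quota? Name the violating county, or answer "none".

none

Standard quotas: Theta 2.867, Delta 5.020, Gamma 7.282, Alpha 8.884, Eta 6.946.
Webster allocation: Theta 3, Delta 5, Gamma 7, Alpha 9, Eta 7.
Every allocation lies between the lower and upper quota.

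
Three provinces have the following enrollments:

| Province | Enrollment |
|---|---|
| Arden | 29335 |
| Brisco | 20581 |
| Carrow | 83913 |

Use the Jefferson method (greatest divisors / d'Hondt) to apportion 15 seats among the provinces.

Standard divisor 133829/15 ≈ 8921.933; standard quotas: Arden 3.288, Brisco 2.307, Carrow 9.405.
Rounding down gives 3, 2, 9 = 14 seats, so the divisor must be adjusted.
With modified divisor 8000: modified quotas Arden 3.667, Brisco 2.573, Carrow 10.489.
Rounding down: Arden 3, Brisco 2, Carrow 10 (total 15).

Arden 3, Brisco 2, Carrow 10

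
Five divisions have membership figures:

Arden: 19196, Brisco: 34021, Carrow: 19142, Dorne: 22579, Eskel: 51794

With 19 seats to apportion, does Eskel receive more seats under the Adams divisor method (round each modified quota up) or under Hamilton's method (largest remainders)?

Hamilton

Adams: Arden 3, Brisco 4, Carrow 3, Dorne 3, Eskel 6.
Hamilton: Arden 3, Brisco 4, Carrow 2, Dorne 3, Eskel 7.
Eskel gets 6 under Adams and 7 under Hamilton.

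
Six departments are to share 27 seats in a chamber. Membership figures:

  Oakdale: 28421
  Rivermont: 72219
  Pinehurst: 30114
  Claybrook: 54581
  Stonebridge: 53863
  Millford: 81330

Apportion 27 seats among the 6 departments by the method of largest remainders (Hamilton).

Oakdale 2, Rivermont 6, Pinehurst 2, Claybrook 5, Stonebridge 5, Millford 7

Standard divisor: 320528 ÷ 27 ≈ 11871.407.
Standard quotas: Oakdale 2.3941, Rivermont 6.0834, Pinehurst 2.5367, Claybrook 4.5977, Stonebridge 4.5372, Millford 6.8509.
Lower quotas: Oakdale 2, Rivermont 6, Pinehurst 2, Claybrook 4, Stonebridge 4, Millford 6 (sum 24, leaving 3 seats).
Remainders in descending order: Millford 0.8509, Claybrook 0.5977, Stonebridge 0.5372, Pinehurst 0.5367, Oakdale 0.3941, Rivermont 0.0834.
Largest remainders: Millford, Claybrook, Stonebridge receive the extra seats.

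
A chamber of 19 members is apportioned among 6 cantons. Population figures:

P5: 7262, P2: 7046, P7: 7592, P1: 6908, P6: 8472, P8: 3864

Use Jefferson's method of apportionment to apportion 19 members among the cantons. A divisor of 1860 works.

P5 3; P2 3; P7 4; P1 3; P6 4; P8 2

With modified divisor 1860: modified quotas P5 3.904, P2 3.788, P7 4.082, P1 3.714, P6 4.555, P8 2.077.
Rounding down: P5 3, P2 3, P7 4, P1 3, P6 4, P8 2 (total 19).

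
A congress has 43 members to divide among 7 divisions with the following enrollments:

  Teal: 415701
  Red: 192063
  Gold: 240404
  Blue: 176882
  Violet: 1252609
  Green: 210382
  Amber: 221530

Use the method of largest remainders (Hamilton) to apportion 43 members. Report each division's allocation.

Teal: 7, Red: 3, Gold: 4, Blue: 3, Violet: 20, Green: 3, Amber: 3

Total 2709571; standard divisor 2709571/43 ≈ 63013.279.
Standard quotas: Teal 6.5970, Red 3.0480, Gold 3.8151, Blue 2.8071, Violet 19.8785, Green 3.3387, Amber 3.5156.
Lower quotas: Teal 6, Red 3, Gold 3, Blue 2, Violet 19, Green 3, Amber 3 (sum 39, leaving 4 seats).
Remainders in descending order: Violet 0.8785, Gold 0.8151, Blue 0.8071, Teal 0.5970, Amber 0.5156, Green 0.3387, Red 0.0480.
Largest remainders: Violet, Gold, Blue, Teal receive the extra seats.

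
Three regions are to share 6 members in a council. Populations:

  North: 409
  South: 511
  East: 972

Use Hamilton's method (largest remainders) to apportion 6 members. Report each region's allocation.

Standard divisor: 1892 ÷ 6 ≈ 315.333.
Standard quotas: North 1.297, South 1.621, East 3.082.
Lower quotas: North 1, South 1, East 3 (sum 5, leaving 1 seat).
Remainders in descending order: South 0.621, North 0.297, East 0.082.
The surplus seat goes to South.

North=1, South=2, East=3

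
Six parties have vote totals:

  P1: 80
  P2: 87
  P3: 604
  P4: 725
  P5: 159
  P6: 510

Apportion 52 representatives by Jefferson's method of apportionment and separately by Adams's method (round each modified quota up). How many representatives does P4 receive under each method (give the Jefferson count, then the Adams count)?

Jefferson: P1 2, P2 2, P3 15, P4 18, P5 3, P6 12.
Adams: P1 2, P2 3, P3 14, P4 17, P5 4, P6 12.
P4 gets 18 under Jefferson and 17 under Adams.

18 and 17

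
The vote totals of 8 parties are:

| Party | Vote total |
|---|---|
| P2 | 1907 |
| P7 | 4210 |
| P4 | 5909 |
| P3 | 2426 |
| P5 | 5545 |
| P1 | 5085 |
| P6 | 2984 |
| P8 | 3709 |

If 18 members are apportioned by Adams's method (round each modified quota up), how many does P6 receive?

Standard divisor 31775/18 ≈ 1765.278; standard quotas: P2 1.080, P7 2.385, P4 3.347, P3 1.374, P5 3.141, P1 2.881, P6 1.690, P8 2.101.
Rounding up gives 2, 3, 4, 2, 4, 3, 2, 3 = 23 seats, so the divisor must be adjusted.
With modified divisor 2300: modified quotas P2 0.829, P7 1.830, P4 2.569, P3 1.055, P5 2.411, P1 2.211, P6 1.297, P8 1.613.
Rounding up: P2 1, P7 2, P4 3, P3 2, P5 3, P1 3, P6 2, P8 2 (total 18).
P6 receives 2.

2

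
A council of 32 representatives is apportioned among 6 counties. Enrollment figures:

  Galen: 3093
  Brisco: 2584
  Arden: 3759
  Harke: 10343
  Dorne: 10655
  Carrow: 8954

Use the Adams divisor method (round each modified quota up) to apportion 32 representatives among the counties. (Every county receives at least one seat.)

Standard divisor 39388/32 ≈ 1230.875; standard quotas: Galen 2.513, Brisco 2.099, Arden 3.054, Harke 8.403, Dorne 8.656, Carrow 7.274.
Rounding up gives 3, 3, 4, 9, 9, 8 = 36 seats, so the divisor must be adjusted.
With modified divisor 1310: modified quotas Galen 2.361, Brisco 1.973, Arden 2.869, Harke 7.895, Dorne 8.134, Carrow 6.835.
Rounding up: Galen 3, Brisco 2, Arden 3, Harke 8, Dorne 9, Carrow 7 (total 32).

Galen 3, Brisco 2, Arden 3, Harke 8, Dorne 9, Carrow 7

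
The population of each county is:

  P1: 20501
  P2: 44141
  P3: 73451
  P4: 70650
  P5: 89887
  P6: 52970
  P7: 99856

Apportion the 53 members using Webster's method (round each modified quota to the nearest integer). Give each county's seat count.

P1: 2, P2: 5, P3: 9, P4: 8, P5: 11, P6: 6, P7: 12

Standard divisor 451456/53 ≈ 8518.038; standard quotas: P1 2.407, P2 5.182, P3 8.623, P4 8.294, P5 10.553, P6 6.219, P7 11.723.
Rounding to the nearest integer gives P1 2, P2 5, P3 9, P4 8, P5 11, P6 6, P7 12 — total 53, matching the house size, so no adjustment is needed.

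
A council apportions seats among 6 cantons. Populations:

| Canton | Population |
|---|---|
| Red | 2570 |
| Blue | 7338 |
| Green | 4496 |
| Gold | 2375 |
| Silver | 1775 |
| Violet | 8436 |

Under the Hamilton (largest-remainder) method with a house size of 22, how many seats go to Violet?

The standard divisor is 26990/22 ≈ 1226.818.
Standard quotas: Red 2.0948, Blue 5.9813, Green 3.6648, Gold 1.9359, Silver 1.4468, Violet 6.8763.
Lower quotas: Red 2, Blue 5, Green 3, Gold 1, Silver 1, Violet 6 (sum 18, leaving 4 seats).
Remainders in descending order: Blue 0.9813, Gold 0.9359, Violet 0.8763, Green 0.6648, Silver 0.4468, Red 0.0948.
The surplus seats go to Blue, Gold, Violet, Green.
Violet receives 7.

7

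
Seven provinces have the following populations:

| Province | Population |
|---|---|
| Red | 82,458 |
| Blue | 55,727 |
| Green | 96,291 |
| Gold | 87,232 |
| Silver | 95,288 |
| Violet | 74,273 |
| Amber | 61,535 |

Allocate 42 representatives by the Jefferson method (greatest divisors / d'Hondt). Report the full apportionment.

Red: 6, Blue: 4, Green: 7, Gold: 7, Silver: 7, Violet: 6, Amber: 5

Standard divisor 552804/42 ≈ 13162; standard quotas: Red 6.265, Blue 4.234, Green 7.316, Gold 6.628, Silver 7.240, Violet 5.643, Amber 4.675.
Rounding down gives 6, 4, 7, 6, 7, 5, 4 = 39 seats, so the divisor must be adjusted.
With modified divisor 12200: modified quotas Red 6.759, Blue 4.568, Green 7.893, Gold 7.150, Silver 7.810, Violet 6.088, Amber 5.044.
Rounding down: Red 6, Blue 4, Green 7, Gold 7, Silver 7, Violet 6, Amber 5 (total 42).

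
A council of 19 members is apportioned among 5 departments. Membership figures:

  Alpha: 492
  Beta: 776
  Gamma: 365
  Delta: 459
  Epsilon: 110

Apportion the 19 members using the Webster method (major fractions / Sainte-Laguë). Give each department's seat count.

Alpha 4, Beta 7, Gamma 3, Delta 4, Epsilon 1

Standard divisor 2202/19 ≈ 115.895; standard quotas: Alpha 4.245, Beta 6.696, Gamma 3.149, Delta 3.960, Epsilon 0.949.
Rounding to the nearest integer gives Alpha 4, Beta 7, Gamma 3, Delta 4, Epsilon 1 — total 19, matching the house size, so no adjustment is needed.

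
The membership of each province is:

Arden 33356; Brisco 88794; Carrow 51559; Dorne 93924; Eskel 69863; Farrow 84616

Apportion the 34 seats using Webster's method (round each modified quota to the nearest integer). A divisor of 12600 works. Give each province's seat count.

Arden: 3; Brisco: 7; Carrow: 4; Dorne: 7; Eskel: 6; Farrow: 7

With modified divisor 12600: modified quotas Arden 2.647, Brisco 7.047, Carrow 4.092, Dorne 7.454, Eskel 5.545, Farrow 6.716.
Rounding to the nearest integer: Arden 3, Brisco 7, Carrow 4, Dorne 7, Eskel 6, Farrow 7 (total 34).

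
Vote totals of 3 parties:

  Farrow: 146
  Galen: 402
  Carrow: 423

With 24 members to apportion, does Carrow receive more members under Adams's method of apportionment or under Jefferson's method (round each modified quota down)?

Adams: Farrow 4, Galen 10, Carrow 10.
Jefferson: Farrow 3, Galen 10, Carrow 11.
Carrow gets 10 under Adams and 11 under Jefferson.

Jefferson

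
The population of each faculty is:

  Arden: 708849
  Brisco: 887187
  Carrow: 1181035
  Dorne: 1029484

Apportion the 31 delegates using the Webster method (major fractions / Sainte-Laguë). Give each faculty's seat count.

Arden: 6; Brisco: 7; Carrow: 10; Dorne: 8

Standard divisor 3806555/31 ≈ 122792.097; standard quotas: Arden 5.773, Brisco 7.225, Carrow 9.618, Dorne 8.384.
Rounding to the nearest integer gives Arden 6, Brisco 7, Carrow 10, Dorne 8 — total 31, matching the house size, so no adjustment is needed.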